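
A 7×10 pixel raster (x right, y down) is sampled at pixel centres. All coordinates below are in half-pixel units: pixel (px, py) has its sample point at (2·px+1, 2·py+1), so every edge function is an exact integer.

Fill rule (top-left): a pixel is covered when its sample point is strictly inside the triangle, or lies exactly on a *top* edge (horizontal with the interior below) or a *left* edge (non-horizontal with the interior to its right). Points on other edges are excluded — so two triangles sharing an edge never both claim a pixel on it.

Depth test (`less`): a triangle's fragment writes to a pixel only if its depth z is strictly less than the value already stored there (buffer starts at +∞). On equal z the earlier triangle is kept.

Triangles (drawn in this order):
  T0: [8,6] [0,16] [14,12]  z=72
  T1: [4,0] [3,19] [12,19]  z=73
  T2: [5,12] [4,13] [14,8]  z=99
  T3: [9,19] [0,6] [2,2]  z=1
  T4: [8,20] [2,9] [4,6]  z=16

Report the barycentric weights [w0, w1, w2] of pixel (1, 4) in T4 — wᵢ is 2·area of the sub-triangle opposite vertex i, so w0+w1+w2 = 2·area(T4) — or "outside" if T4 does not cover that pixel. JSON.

T0:
  2·area = 108  (B↔C swapped to make it positive)
  edge (8, 6)→(14, 12): d=(6,6) right/bottom  bias=-1
  edge (14, 12)→(0, 16): d=(-14,4) right/bottom  bias=-1
  edge (0, 16)→(8, 6): d=(8,-10) top-left  bias=+0
    (1,0)@(3, 1): e=[0,198,-90] → ·  [on edge]
    (2,1)@(5, 3): e=[0,162,-54] → ·  [on edge]
    (3,2)@(7, 5): e=[0,126,-18] → ·  [on edge]
    (4,3)@(9, 7): e=[0,90,18] → ·  [on edge]
    (3,4)@(7, 9): e=[24,70,14] → #
    (4,4)@(9, 9): e=[12,62,34] → #
    (5,4)@(11, 9): e=[0,54,54] → ·  [on edge]
    (2,5)@(5, 11): e=[48,50,10] → #
    (5,5)@(11, 11): e=[12,26,70] → #
    (6,5)@(13, 11): e=[0,18,90] → ·  [on edge]
    (1,6)@(3, 13): e=[72,30,6] → #
    (5,6)@(11, 13): e=[24,-2,86] → ·
  covered (12 px):
    · · · · · · ·
    · · · · · · ·
    · · · · · · ·
    · · · · · · ·
    · · · # # · ·
    · · # # # # ·
    · # # # # · ·
    # # · · · · ·
    · · · · · · ·
    · · · · · · ·
T1:
  2·area = 171  (B↔C swapped to make it positive)
  edge (4, 0)→(12, 19): d=(8,19) right/bottom  bias=-1
  edge (12, 19)→(3, 19): d=(-9,0) right/bottom  bias=-1
  edge (3, 19)→(4, 0): d=(1,-19) top-left  bias=+0
    (2,1)@(5, 3): e=[5,144,22] → #
    (3,1)@(7, 3): e=[-33,144,60] → ·
    (2,2)@(5, 5): e=[21,126,24] → #
    (3,2)@(7, 5): e=[-17,126,62] → ·
    (2,3)@(5, 7): e=[37,108,26] → #
    (3,3)@(7, 7): e=[-1,108,64] → ·
    (2,4)@(5, 9): e=[53,90,28] → #
    (3,4)@(7, 9): e=[15,90,66] → #
    (4,4)@(9, 9): e=[-23,90,104] → ·
    (2,5)@(5, 11): e=[69,72,30] → #
    (4,5)@(9, 11): e=[-7,72,106] → ·
    (2,6)@(5, 13): e=[85,54,32] → #
    (0,9)@(1, 19): e=[209,0,-38] → ·  [on edge]
    (1,9)@(3, 19): e=[171,0,0] → ·  [on edge]
    (2,9)@(5, 19): e=[133,0,38] → ·  [on edge]
    (3,9)@(7, 19): e=[95,0,76] → ·  [on edge]
    (4,9)@(9, 19): e=[57,0,114] → ·  [on edge]
    (5,9)@(11, 19): e=[19,0,152] → ·  [on edge]
    (6,9)@(13, 19): e=[-19,0,190] → ·  [on edge]
  covered (17 px):
    · · · · · · ·
    · · # · · · ·
    · · # · · · ·
    · · # · · · ·
    · · # # · · ·
    · · # # · · ·
    · · # # # · ·
    · · # # # · ·
    · · # # # # ·
    · · · · · · ·
T2:
  2·area = 5  (B↔C swapped to make it positive)
  edge (5, 12)→(14, 8): d=(9,-4) top-left  bias=+0
  edge (14, 8)→(4, 13): d=(-10,5) right/bottom  bias=-1
  edge (4, 13)→(5, 12): d=(1,-1) top-left  bias=+0
  covered (0 px):
    · · · · · · ·
    · · · · · · ·
    · · · · · · ·
    · · · · · · ·
    · · · · · · ·
    · · · · · · ·
    · · · · · · ·
    · · · · · · ·
    · · · · · · ·
    · · · · · · ·
T3:
  2·area = 62
  edge (9, 19)→(0, 6): d=(-9,-13) top-left  bias=+0
  edge (0, 6)→(2, 2): d=(2,-4) top-left  bias=+0
  edge (2, 2)→(9, 19): d=(7,17) right/bottom  bias=-1
    (0,2)@(1, 5): e=[22,2,38] → #
    (1,2)@(3, 5): e=[48,10,4] → #
    (2,2)@(5, 5): e=[74,18,-30] → ·
    (0,3)@(1, 7): e=[4,6,52] → #
    (2,3)@(5, 7): e=[56,22,-16] → ·
    (0,4)@(1, 9): e=[-14,10,66] → ·
    (1,4)@(3, 9): e=[12,18,32] → #
    (2,4)@(5, 9): e=[38,26,-2] → ·
    (1,5)@(3, 11): e=[-6,22,46] → ·
    (2,5)@(5, 11): e=[20,30,12] → #
    (3,5)@(7, 11): e=[46,38,-22] → ·
    (2,6)@(5, 13): e=[2,34,26] → #
    (4,9)@(9, 19): e=[0,62,0] → ·  [on edge]
  covered (8 px):
    · · · · · · ·
    · · · · · · ·
    # # · · · · ·
    # # · · · · ·
    · # · · · · ·
    · · # · · · ·
    · · # · · · ·
    · · · # · · ·
    · · · · · · ·
    · · · · · · ·
T4:
  2·area = 40
  edge (8, 20)→(2, 9): d=(-6,-11) top-left  bias=+0
  edge (2, 9)→(4, 6): d=(2,-3) top-left  bias=+0
  edge (4, 6)→(8, 20): d=(4,14) right/bottom  bias=-1
    (1,4)@(3, 9): e=[11,3,26] → #
    (2,4)@(5, 9): e=[33,9,-2] → ·
    (1,5)@(3, 11): e=[-1,7,34] → ·
    (2,5)@(5, 11): e=[21,13,6] → #
    (3,5)@(7, 11): e=[43,19,-22] → ·
    (2,6)@(5, 13): e=[9,17,14] → #
    (3,6)@(7, 13): e=[31,23,-14] → ·
    (2,7)@(5, 15): e=[-3,21,22] → ·
    (3,8)@(7, 17): e=[7,31,2] → #
    (4,8)@(9, 17): e=[29,37,-26] → ·
    (3,9)@(7, 19): e=[-5,35,10] → ·
  covered (4 px):
    · · · · · · ·
    · · · · · · ·
    · · · · · · ·
    · · · · · · ·
    · # · · · · ·
    · · # · · · ·
    · · # · · · ·
    · · · · · · ·
    · · · # · · ·
    · · · · · · ·

Final: [3,26,11]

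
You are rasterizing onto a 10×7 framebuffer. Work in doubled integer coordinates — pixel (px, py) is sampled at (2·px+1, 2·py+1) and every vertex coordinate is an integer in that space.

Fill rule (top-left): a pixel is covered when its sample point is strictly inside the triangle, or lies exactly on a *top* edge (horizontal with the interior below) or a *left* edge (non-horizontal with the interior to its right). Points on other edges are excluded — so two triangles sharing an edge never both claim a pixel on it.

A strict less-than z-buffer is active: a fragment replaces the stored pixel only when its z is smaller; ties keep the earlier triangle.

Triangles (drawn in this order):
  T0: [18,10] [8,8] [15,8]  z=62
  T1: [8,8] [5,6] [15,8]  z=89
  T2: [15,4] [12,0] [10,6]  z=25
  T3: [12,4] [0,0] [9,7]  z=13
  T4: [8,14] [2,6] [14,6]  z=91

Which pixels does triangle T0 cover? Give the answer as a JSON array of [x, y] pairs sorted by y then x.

T0:
  2·area = 14
  edge (18, 10)→(8, 8): d=(-10,-2) top-left  bias=+0
  edge (8, 8)→(15, 8): d=(7,0) top-left  bias=+0
  edge (15, 8)→(18, 10): d=(3,2) right/bottom  bias=-1
    (1,3)@(3, 7): e=[0,-7,21] → .  [on edge]
    (6,4)@(13, 9): e=[0,7,7] → X  [on edge]
    (7,4)@(15, 9): e=[4,7,3] → X
    (8,4)@(17, 9): e=[8,7,-1] → .
    (6,5)@(13, 11): e=[-20,21,13] → .
    (7,5)@(15, 11): e=[-16,21,9] → .
  covered (2 px):
    . . . . . . . . . .
    . . . . . . . . . .
    . . . . . . . . . .
    . . . . . . . . . .
    . . . . . . X X . .
    . . . . . . . . . .
    . . . . . . . . . .
T1:
  2·area = 14
  edge (8, 8)→(5, 6): d=(-3,-2) top-left  bias=+0
  edge (5, 6)→(15, 8): d=(10,2) right/bottom  bias=-1
  edge (15, 8)→(8, 8): d=(-7,0) right/bottom  bias=-1
    (3,3)@(7, 7): e=[1,6,7] → X
    (4,3)@(9, 7): e=[5,2,7] → X
    (5,3)@(11, 7): e=[9,-2,7] → .
    (3,4)@(7, 9): e=[-5,26,-7] → .
    (4,4)@(9, 9): e=[-1,22,-7] → .
  covered (2 px):
    . . . . . . . . . .
    . . . . . . . . . .
    . . . . . . . . . .
    . . . X X . . . . .
    . . . . . . . . . .
    . . . . . . . . . .
    . . . . . . . . . .
T2:
  2·area = 26  (B↔C swapped to make it positive)
  edge (15, 4)→(10, 6): d=(-5,2) right/bottom  bias=-1
  edge (10, 6)→(12, 0): d=(2,-6) top-left  bias=+0
  edge (12, 0)→(15, 4): d=(3,4) right/bottom  bias=-1
    (5,1)@(11, 3): e=[13,0,13] → X  [on edge]
    (6,1)@(13, 3): e=[9,12,5] → X
    (7,1)@(15, 3): e=[5,24,-3] → .
    (5,2)@(11, 5): e=[3,4,19] → X
    (6,2)@(13, 5): e=[-1,16,11] → .
    (5,3)@(11, 7): e=[-7,8,25] → .
    (4,4)@(9, 9): e=[-13,0,39] → .  [on edge]
  covered (3 px):
    . . . . . . . . . .
    . . . . . X X . . .
    . . . . . X . . . .
    . . . . . . . . . .
    . . . . . . . . . .
    . . . . . . . . . .
    . . . . . . . . . .
T3:
  2·area = 48  (B↔C swapped to make it positive)
  edge (12, 4)→(9, 7): d=(-3,3) right/bottom  bias=-1
  edge (9, 7)→(0, 0): d=(-9,-7) top-left  bias=+0
  edge (0, 0)→(12, 4): d=(12,4) right/bottom  bias=-1
    (1,0)@(3, 1): e=[36,12,0] → .  [on edge]
    (7,0)@(15, 1): e=[0,96,-48] → .  [on edge]
    (2,1)@(5, 3): e=[24,8,16] → X
    (3,1)@(7, 3): e=[18,22,8] → X
    (4,1)@(9, 3): e=[12,36,0] → .  [on edge]
    (6,1)@(13, 3): e=[0,64,-16] → .  [on edge]
    (2,2)@(5, 5): e=[18,-10,40] → .
    (3,2)@(7, 5): e=[12,4,32] → X
    (4,2)@(9, 5): e=[6,18,24] → X
    (5,2)@(11, 5): e=[0,32,16] → .  [on edge]
    (7,2)@(15, 5): e=[-12,60,0] → .  [on edge]
    (3,3)@(7, 7): e=[6,-14,56] → .
    (4,3)@(9, 7): e=[0,0,48] → .  [on edge]
    (3,4)@(7, 9): e=[0,-32,80] → .  [on edge]
    (2,5)@(5, 11): e=[0,-64,112] → .  [on edge]
    (1,6)@(3, 13): e=[0,-96,144] → .  [on edge]
  covered (4 px):
    . . . . . . . . . .
    . . X X . . . . . .
    . . . X X . . . . .
    . . . . . . . . . .
    . . . . . . . . . .
    . . . . . . . . . .
    . . . . . . . . . .
T4:
  2·area = 96
  edge (8, 14)→(2, 6): d=(-6,-8) top-left  bias=+0
  edge (2, 6)→(14, 6): d=(12,0) top-left  bias=+0
  edge (14, 6)→(8, 14): d=(-6,8) right/bottom  bias=-1
    (1,3)@(3, 7): e=[2,12,82] → X
    (2,3)@(5, 7): e=[18,12,66] → X
    (3,3)@(7, 7): e=[34,12,50] → X
    (4,3)@(9, 7): e=[50,12,34] → X
    (5,3)@(11, 7): e=[66,12,18] → X
    (6,3)@(13, 7): e=[82,12,2] → X
    (7,3)@(15, 7): e=[98,12,-14] → .
    (1,4)@(3, 9): e=[-10,36,70] → .
    (2,4)@(5, 9): e=[6,36,54] → X
    (6,4)@(13, 9): e=[70,36,-10] → .
    (2,5)@(5, 11): e=[-6,60,42] → .
    (3,5)@(7, 11): e=[10,60,26] → X
  covered (12 px):
    . . . . . . . . . .
    . . . . . . . . . .
    . . . . . . . . . .
    . X X X X X X . . .
    . . X X X X . . . .
    . . . X X . . . . .
    . . . . . . . . . .

Answer: [[6,4],[7,4]]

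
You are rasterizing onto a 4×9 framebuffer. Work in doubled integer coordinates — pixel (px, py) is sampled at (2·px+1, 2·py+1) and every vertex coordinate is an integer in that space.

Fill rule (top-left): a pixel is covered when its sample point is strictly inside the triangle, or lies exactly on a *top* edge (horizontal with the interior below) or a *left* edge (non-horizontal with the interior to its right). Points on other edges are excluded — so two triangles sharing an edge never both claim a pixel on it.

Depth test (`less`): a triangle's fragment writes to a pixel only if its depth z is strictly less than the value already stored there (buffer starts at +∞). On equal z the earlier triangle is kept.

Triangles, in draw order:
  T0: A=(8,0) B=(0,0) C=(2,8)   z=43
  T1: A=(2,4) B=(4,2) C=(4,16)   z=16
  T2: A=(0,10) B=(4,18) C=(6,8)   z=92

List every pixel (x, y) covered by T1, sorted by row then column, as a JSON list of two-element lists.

T0:
  2·area = 64  (B↔C swapped to make it positive)
  edge (8, 0)→(2, 8): d=(-6,8) right/bottom  bias=-1
  edge (2, 8)→(0, 0): d=(-2,-8) top-left  bias=+0
  edge (0, 0)→(8, 0): d=(8,0) top-left  bias=+0
    (0,0)@(1, 1): e=[50,6,8] → #
    (1,0)@(3, 1): e=[34,22,8] → #
    (2,0)@(5, 1): e=[18,38,8] → #
    (3,0)@(7, 1): e=[2,54,8] → #
    (0,1)@(1, 3): e=[38,2,24] → #
    (3,1)@(7, 3): e=[-10,50,24] → ·
    (0,2)@(1, 5): e=[26,-2,40] → ·
    (1,2)@(3, 5): e=[10,14,40] → #
    (2,2)@(5, 5): e=[-6,30,40] → ·
    (1,3)@(3, 7): e=[-2,10,56] → ·
  covered (8 px):
    # # # #
    # # # ·
    · # · ·
    · · · ·
    · · · ·
    · · · ·
    · · · ·
    · · · ·
    · · · ·
T1:
  2·area = 28
  edge (2, 4)→(4, 2): d=(2,-2) top-left  bias=+0
  edge (4, 2)→(4, 16): d=(0,14) right/bottom  bias=-1
  edge (4, 16)→(2, 4): d=(-2,-12) top-left  bias=+0
    (2,0)@(5, 1): e=[0,-14,42] → ·  [on edge]
    (1,1)@(3, 3): e=[0,14,14] → #  [on edge]
    (2,1)@(5, 3): e=[4,-14,38] → ·
    (0,2)@(1, 5): e=[0,42,-14] → ·  [on edge]
    (1,2)@(3, 5): e=[4,14,10] → #
    (2,2)@(5, 5): e=[8,-14,34] → ·
    (1,3)@(3, 7): e=[8,14,6] → #
    (2,3)@(5, 7): e=[12,-14,30] → ·
    (1,4)@(3, 9): e=[12,14,2] → #
    (2,4)@(5, 9): e=[16,-14,26] → ·
    (1,5)@(3, 11): e=[16,14,-2] → ·
  covered (4 px):
    · · · ·
    · # · ·
    · # · ·
    · # · ·
    · # · ·
    · · · ·
    · · · ·
    · · · ·
    · · · ·
T2:
  2·area = 56  (B↔C swapped to make it positive)
  edge (0, 10)→(6, 8): d=(6,-2) top-left  bias=+0
  edge (6, 8)→(4, 18): d=(-2,10) right/bottom  bias=-1
  edge (4, 18)→(0, 10): d=(-4,-8) top-left  bias=+0
    (3,1)@(7, 3): e=[-28,0,84] → ·  [on edge]
    (1,4)@(3, 9): e=[0,28,28] → #  [on edge]
    (2,4)@(5, 9): e=[4,8,44] → #
    (3,4)@(7, 9): e=[8,-12,60] → ·
    (0,5)@(1, 11): e=[8,44,4] → #
    (3,5)@(7, 11): e=[20,-16,52] → ·
    (0,6)@(1, 13): e=[20,40,-4] → ·
    (1,6)@(3, 13): e=[24,20,12] → #
    (2,6)@(5, 13): e=[28,0,28] → ·  [on edge]
    (1,7)@(3, 15): e=[36,16,4] → #
    (2,7)@(5, 15): e=[40,-4,20] → ·
    (1,8)@(3, 17): e=[48,12,-4] → ·
  covered (7 px):
    · · · ·
    · · · ·
    · · · ·
    · · · ·
    · # # ·
    # # # ·
    · # · ·
    · # · ·
    · · · ·

Final: [[1,1],[1,2],[1,3],[1,4]]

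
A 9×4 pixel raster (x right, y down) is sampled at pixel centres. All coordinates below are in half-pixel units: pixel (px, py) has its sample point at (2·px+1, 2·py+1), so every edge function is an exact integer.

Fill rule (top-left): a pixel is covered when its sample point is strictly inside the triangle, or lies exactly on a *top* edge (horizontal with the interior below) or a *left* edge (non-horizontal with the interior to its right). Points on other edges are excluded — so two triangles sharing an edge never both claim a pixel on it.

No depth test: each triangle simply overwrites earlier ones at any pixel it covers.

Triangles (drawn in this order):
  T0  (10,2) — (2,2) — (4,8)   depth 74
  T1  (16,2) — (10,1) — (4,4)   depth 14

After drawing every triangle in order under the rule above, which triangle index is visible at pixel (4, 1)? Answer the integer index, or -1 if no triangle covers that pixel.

T0:
  2·area = 48  (B↔C swapped to make it positive)
  edge (10, 2)→(4, 8): d=(-6,6) right/bottom  bias=-1
  edge (4, 8)→(2, 2): d=(-2,-6) top-left  bias=+0
  edge (2, 2)→(10, 2): d=(8,0) top-left  bias=+0
    (5,0)@(11, 1): e=[0,56,-8] → ·  [on edge]
    (1,1)@(3, 3): e=[36,4,8] → █
    (2,1)@(5, 3): e=[24,16,8] → █
    (3,1)@(7, 3): e=[12,28,8] → █
    (4,1)@(9, 3): e=[0,40,8] → ·  [on edge]
    (1,2)@(3, 5): e=[24,0,24] → █  [on edge]
    (3,2)@(7, 5): e=[0,24,24] → ·  [on edge]
    (1,3)@(3, 7): e=[12,-4,40] → ·
    (2,3)@(5, 7): e=[0,8,40] → ·  [on edge]
  covered (5 px):
    · · · · · · · · ·
    · █ █ █ · · · · ·
    · █ █ · · · · · ·
    · · · · · · · · ·
T1:
  2·area = 24  (B↔C swapped to make it positive)
  edge (16, 2)→(4, 4): d=(-12,2) right/bottom  bias=-1
  edge (4, 4)→(10, 1): d=(6,-3) top-left  bias=+0
  edge (10, 1)→(16, 2): d=(6,1) right/bottom  bias=-1
    (3,1)@(7, 3): e=[6,3,15] → █
    (4,1)@(9, 3): e=[2,9,13] → █
    (5,1)@(11, 3): e=[-2,15,11] → ·
    (3,2)@(7, 5): e=[-18,15,27] → ·
    (4,2)@(9, 5): e=[-22,21,25] → ·
  covered (2 px):
    · · · · · · · · ·
    · · · █ █ · · · ·
    · · · · · · · · ·
    · · · · · · · · ·

Z-buffer (winner per pixel, '.' = empty):
  . . . . . . . . .
  . 0 0 1 1 . . . .
  . 0 0 . . . . . .
  . . . . . . . . .

Final: 1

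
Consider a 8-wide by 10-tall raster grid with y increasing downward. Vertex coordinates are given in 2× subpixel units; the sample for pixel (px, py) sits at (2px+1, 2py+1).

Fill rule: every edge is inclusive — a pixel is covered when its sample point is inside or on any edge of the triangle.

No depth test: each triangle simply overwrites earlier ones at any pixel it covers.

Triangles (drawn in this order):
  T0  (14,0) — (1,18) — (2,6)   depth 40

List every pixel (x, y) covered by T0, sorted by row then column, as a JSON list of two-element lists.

T0:
  2·area = 138
  edge (14, 0)→(1, 18): d=(-13,18) inclusive
  edge (1, 18)→(2, 6): d=(1,-12) inclusive
  edge (2, 6)→(14, 0): d=(12,-6) inclusive
    (6,0)@(13, 1): e=[5,127,6] → █
    (7,0)@(15, 1): e=[-31,151,18] → ·
    (4,1)@(9, 3): e=[51,81,6] → █
    (5,1)@(11, 3): e=[15,105,18] → █
    (6,1)@(13, 3): e=[-21,129,30] → ·
    (2,2)@(5, 5): e=[97,35,6] → █
    (3,2)@(7, 5): e=[61,59,18] → █
    (5,2)@(11, 5): e=[-11,107,42] → ·
    (1,3)@(3, 7): e=[107,13,18] → █
    (4,3)@(9, 7): e=[-1,85,54] → ·
    (1,4)@(3, 9): e=[81,15,42] → █
    (4,4)@(9, 9): e=[-27,87,78] → ·
  covered (16 px):
    · · · · · · █ ·
    · · · · █ █ · ·
    · · █ █ █ · · ·
    · █ █ █ · · · ·
    · █ █ █ · · · ·
    · █ █ · · · · ·
    · █ · · · · · ·
    · █ · · · · · ·
    · · · · · · · ·
    · · · · · · · ·

Answer: [[6,0],[4,1],[5,1],[2,2],[3,2],[4,2],[1,3],[2,3],[3,3],[1,4],[2,4],[3,4],[1,5],[2,5],[1,6],[1,7]]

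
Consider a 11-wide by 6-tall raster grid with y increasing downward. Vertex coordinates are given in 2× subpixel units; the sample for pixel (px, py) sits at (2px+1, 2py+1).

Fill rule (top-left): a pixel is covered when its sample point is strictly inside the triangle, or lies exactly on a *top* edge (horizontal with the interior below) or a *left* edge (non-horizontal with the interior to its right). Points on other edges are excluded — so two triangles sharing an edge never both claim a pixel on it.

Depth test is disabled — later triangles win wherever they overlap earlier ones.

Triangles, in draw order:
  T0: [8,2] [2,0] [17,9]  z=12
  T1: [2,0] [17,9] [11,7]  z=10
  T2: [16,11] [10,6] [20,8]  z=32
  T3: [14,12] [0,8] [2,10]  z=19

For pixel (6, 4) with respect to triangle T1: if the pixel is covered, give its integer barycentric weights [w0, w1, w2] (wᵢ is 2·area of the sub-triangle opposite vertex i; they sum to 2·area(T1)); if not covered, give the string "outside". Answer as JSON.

T0:
  2·area = 24  (B↔C swapped to make it positive)
  edge (8, 2)→(17, 9): d=(9,7) right/bottom  bias=-1
  edge (17, 9)→(2, 0): d=(-15,-9) top-left  bias=+0
  edge (2, 0)→(8, 2): d=(6,2) right/bottom  bias=-1
    (2,0)@(5, 1): e=[12,12,0] → ·  [on edge]
    (3,1)@(7, 3): e=[16,0,8] → #  [on edge]
    (4,1)@(9, 3): e=[2,18,4] → #
    (5,1)@(11, 3): e=[-12,36,0] → ·  [on edge]
    (3,2)@(7, 5): e=[34,-30,20] → ·
    (4,2)@(9, 5): e=[20,-12,16] → ·
    (5,2)@(11, 5): e=[6,6,12] → #
    (6,2)@(13, 5): e=[-8,24,8] → ·
    (8,2)@(17, 5): e=[-36,60,0] → ·  [on edge]
    (5,3)@(11, 7): e=[24,-24,24] → ·
    (8,4)@(17, 9): e=[0,0,24] → ·  [on edge]
  covered (3 px):
    · · · · · · · · · · ·
    · · · # # · · · · · ·
    · · · · · # · · · · ·
    · · · · · · · · · · ·
    · · · · · · · · · · ·
    · · · · · · · · · · ·
T1:
  2·area = 24
  edge (2, 0)→(17, 9): d=(15,9) right/bottom  bias=-1
  edge (17, 9)→(11, 7): d=(-6,-2) top-left  bias=+0
  edge (11, 7)→(2, 0): d=(-9,-7) top-left  bias=+0
    (3,1)@(7, 3): e=[0,16,8] → ·  [on edge]
    (2,2)@(5, 5): e=[48,0,-24] → ·  [on edge]
    (4,2)@(9, 5): e=[12,8,4] → #
    (5,2)@(11, 5): e=[-6,12,18] → ·
    (4,3)@(9, 7): e=[42,-4,-14] → ·
    (5,3)@(11, 7): e=[24,0,0] → #  [on edge]
    (6,3)@(13, 7): e=[6,4,14] → #
    (7,3)@(15, 7): e=[-12,8,28] → ·
    (5,4)@(11, 9): e=[54,-12,-18] → ·
    (6,4)@(13, 9): e=[36,-8,-4] → ·
    (8,4)@(17, 9): e=[0,0,24] → ·  [on edge]
  covered (3 px):
    · · · · · · · · · · ·
    · · · · · · · · · · ·
    · · · · # · · · · · ·
    · · · · · # # · · · ·
    · · · · · · · · · · ·
    · · · · · · · · · · ·
T2:
  2·area = 38
  edge (16, 11)→(10, 6): d=(-6,-5) top-left  bias=+0
  edge (10, 6)→(20, 8): d=(10,2) right/bottom  bias=-1
  edge (20, 8)→(16, 11): d=(-4,3) right/bottom  bias=-1
    (2,2)@(5, 5): e=[-19,0,57] → ·  [on edge]
    (6,3)@(13, 7): e=[9,4,25] → #
    (7,3)@(15, 7): e=[19,0,19] → ·  [on edge]
    (6,4)@(13, 9): e=[-3,24,17] → ·
    (7,4)@(15, 9): e=[7,20,11] → #
    (8,4)@(17, 9): e=[17,16,5] → #
    (9,4)@(19, 9): e=[27,12,-1] → ·
    (7,5)@(15, 11): e=[-5,40,3] → ·
    (8,5)@(17, 11): e=[5,36,-3] → ·
  covered (3 px):
    · · · · · · · · · · ·
    · · · · · · · · · · ·
    · · · · · · · · · · ·
    · · · · · · # · · · ·
    · · · · · · · # # · ·
    · · · · · · · · · · ·
T3:
  2·area = 20  (B↔C swapped to make it positive)
  edge (14, 12)→(2, 10): d=(-12,-2) top-left  bias=+0
  edge (2, 10)→(0, 8): d=(-2,-2) top-left  bias=+0
  edge (0, 8)→(14, 12): d=(14,4) right/bottom  bias=-1
    (0,4)@(1, 9): e=[10,0,10] → #  [on edge]
    (1,4)@(3, 9): e=[14,4,2] → #
    (2,4)@(5, 9): e=[18,8,-6] → ·
    (0,5)@(1, 11): e=[-14,-4,38] → ·
    (1,5)@(3, 11): e=[-10,0,30] → ·  [on edge]
    (4,5)@(9, 11): e=[2,12,6] → #
    (5,5)@(11, 11): e=[6,16,-2] → ·
  covered (3 px):
    · · · · · · · · · · ·
    · · · · · · · · · · ·
    · · · · · · · · · · ·
    · · · · · · · · · · ·
    # # · · · · · · · · ·
    · · · · # · · · · · ·

Result: "outside"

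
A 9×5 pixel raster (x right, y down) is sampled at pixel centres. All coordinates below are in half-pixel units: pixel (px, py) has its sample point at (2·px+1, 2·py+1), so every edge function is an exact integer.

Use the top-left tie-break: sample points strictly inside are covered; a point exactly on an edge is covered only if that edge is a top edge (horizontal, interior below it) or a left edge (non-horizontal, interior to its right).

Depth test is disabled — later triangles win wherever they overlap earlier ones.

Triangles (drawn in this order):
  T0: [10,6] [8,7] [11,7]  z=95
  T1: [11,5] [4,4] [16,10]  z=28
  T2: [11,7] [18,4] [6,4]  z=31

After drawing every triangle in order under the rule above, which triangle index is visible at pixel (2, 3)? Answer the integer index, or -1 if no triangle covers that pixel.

T0:
  2·area = 3  (B↔C swapped to make it positive)
  edge (10, 6)→(11, 7): d=(1,1) right/bottom  bias=-1
  edge (11, 7)→(8, 7): d=(-3,0) right/bottom  bias=-1
  edge (8, 7)→(10, 6): d=(2,-1) top-left  bias=+0
    (2,0)@(5, 1): e=[0,18,-15] → ·  [on edge]
    (3,1)@(7, 3): e=[0,12,-9] → ·  [on edge]
    (4,2)@(9, 5): e=[0,6,-3] → ·  [on edge]
    (0,3)@(1, 7): e=[10,0,-7] → ·  [on edge]
    (1,3)@(3, 7): e=[8,0,-5] → ·  [on edge]
    (2,3)@(5, 7): e=[6,0,-3] → ·  [on edge]
    (3,3)@(7, 7): e=[4,0,-1] → ·  [on edge]
    (4,3)@(9, 7): e=[2,0,1] → ·  [on edge]
    (5,3)@(11, 7): e=[0,0,3] → ·  [on edge]
    (6,3)@(13, 7): e=[-2,0,5] → ·  [on edge]
    (7,3)@(15, 7): e=[-4,0,7] → ·  [on edge]
    (8,3)@(17, 7): e=[-6,0,9] → ·  [on edge]
    (6,4)@(13, 9): e=[0,-6,9] → ·  [on edge]
  covered (0 px):
    · · · · · · · · ·
    · · · · · · · · ·
    · · · · · · · · ·
    · · · · · · · · ·
    · · · · · · · · ·
T1:
  2·area = 30  (B↔C swapped to make it positive)
  edge (11, 5)→(16, 10): d=(5,5) right/bottom  bias=-1
  edge (16, 10)→(4, 4): d=(-12,-6) top-left  bias=+0
  edge (4, 4)→(11, 5): d=(7,1) right/bottom  bias=-1
    (3,0)@(7, 1): e=[0,54,-24] → ·  [on edge]
    (4,1)@(9, 3): e=[0,42,-12] → ·  [on edge]
    (3,2)@(7, 5): e=[20,6,4] → #
    (4,2)@(9, 5): e=[10,18,2] → #
    (5,2)@(11, 5): e=[0,30,0] → ·  [on edge]
    (3,3)@(7, 7): e=[30,-18,18] → ·
    (4,3)@(9, 7): e=[20,-6,16] → ·
    (5,3)@(11, 7): e=[10,6,14] → #
    (6,3)@(13, 7): e=[0,18,12] → ·  [on edge]
    (5,4)@(11, 9): e=[20,-18,28] → ·
    (7,4)@(15, 9): e=[0,6,24] → ·  [on edge]
  covered (3 px):
    · · · · · · · · ·
    · · · · · · · · ·
    · · · # # · · · ·
    · · · · · # · · ·
    · · · · · · · · ·
T2:
  2·area = 36  (B↔C swapped to make it positive)
  edge (11, 7)→(6, 4): d=(-5,-3) top-left  bias=+0
  edge (6, 4)→(18, 4): d=(12,0) top-left  bias=+0
  edge (18, 4)→(11, 7): d=(-7,3) right/bottom  bias=-1
    (0,0)@(1, 1): e=[0,-36,72] → ·  [on edge]
    (4,2)@(9, 5): e=[4,12,20] → #
    (5,2)@(11, 5): e=[10,12,14] → #
    (6,2)@(13, 5): e=[16,12,8] → #
    (7,2)@(15, 5): e=[22,12,2] → #
    (8,2)@(17, 5): e=[28,12,-4] → ·
    (4,3)@(9, 7): e=[-6,36,6] → ·
    (5,3)@(11, 7): e=[0,36,0] → ·  [on edge]
    (6,3)@(13, 7): e=[6,36,-6] → ·
    (7,3)@(15, 7): e=[12,36,-12] → ·
  covered (4 px):
    · · · · · · · · ·
    · · · · · · · · ·
    · · · · # # # # ·
    · · · · · · · · ·
    · · · · · · · · ·

Z-buffer (winner per pixel, '.' = empty):
  . . . . . . . . .
  . . . . . . . . .
  . . . 1 2 2 2 2 .
  . . . . . 1 . . .
  . . . . . . . . .

Answer: -1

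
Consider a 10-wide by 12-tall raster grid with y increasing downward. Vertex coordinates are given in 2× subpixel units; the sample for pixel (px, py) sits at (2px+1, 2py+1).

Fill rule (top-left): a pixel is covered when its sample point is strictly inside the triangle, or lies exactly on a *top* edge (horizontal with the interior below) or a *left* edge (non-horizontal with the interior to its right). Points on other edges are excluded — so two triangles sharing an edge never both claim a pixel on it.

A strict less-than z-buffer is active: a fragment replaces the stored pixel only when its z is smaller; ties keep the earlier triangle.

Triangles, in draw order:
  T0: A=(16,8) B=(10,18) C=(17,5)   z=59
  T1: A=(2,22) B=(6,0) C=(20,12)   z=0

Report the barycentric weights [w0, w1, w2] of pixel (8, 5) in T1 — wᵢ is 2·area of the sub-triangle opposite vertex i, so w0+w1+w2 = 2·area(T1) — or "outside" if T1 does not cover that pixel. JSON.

T0:
  2·area = 8
  edge (16, 8)→(10, 18): d=(-6,10) right/bottom  bias=-1
  edge (10, 18)→(17, 5): d=(7,-13) top-left  bias=+0
  edge (17, 5)→(16, 8): d=(-1,3) right/bottom  bias=-1
    (9,1)@(19, 3): e=[0,12,-4] → .  [on edge]
    (8,2)@(17, 5): e=[8,0,0] → .  [on edge]
    (7,4)@(15, 9): e=[4,2,2] → X
    (8,4)@(17, 9): e=[-16,28,-4] → .
    (7,5)@(15, 11): e=[-8,16,0] → .  [on edge]
    (6,6)@(13, 13): e=[0,4,4] → .  [on edge]
    (6,8)@(13, 17): e=[-24,32,0] → .  [on edge]
    (3,11)@(7, 23): e=[0,-4,12] → .  [on edge]
    (5,11)@(11, 23): e=[-40,48,0] → .  [on edge]
  covered (1 px):
    . . . . . . . . . .
    . . . . . . . . . .
    . . . . . . . . . .
    . . . . . . . . . .
    . . . . . . . X . .
    . . . . . . . . . .
    . . . . . . . . . .
    . . . . . . . . . .
    . . . . . . . . . .
    . . . . . . . . . .
    . . . . . . . . . .
    . . . . . . . . . .
T1:
  2·area = 356
  edge (2, 22)→(6, 0): d=(4,-22) top-left  bias=+0
  edge (6, 0)→(20, 12): d=(14,12) right/bottom  bias=-1
  edge (20, 12)→(2, 22): d=(-18,10) right/bottom  bias=-1
    (3,0)@(7, 1): e=[26,2,328] → X
    (4,0)@(9, 1): e=[70,-22,308] → .
    (3,1)@(7, 3): e=[34,30,292] → X
    (4,1)@(9, 3): e=[78,6,272] → X
    (5,1)@(11, 3): e=[122,-18,252] → .
    (3,2)@(7, 5): e=[42,58,256] → X
    (5,2)@(11, 5): e=[130,10,216] → X
    (6,2)@(13, 5): e=[174,-14,196] → .
    (2,3)@(5, 7): e=[6,110,240] → X
    (6,3)@(13, 7): e=[182,14,160] → X
    (7,3)@(15, 7): e=[226,-10,140] → .
    (2,4)@(5, 9): e=[14,138,204] → X
    (5,8)@(11, 17): e=[178,178,0] → .  [on edge]
  covered (44 px):
    . . . X . . . . . .
    . . . X X . . . . .
    . . . X X X . . . .
    . . X X X X X . . .
    . . X X X X X X . .
    . . X X X X X X X .
    . . X X X X X X X .
    . . X X X X X . . .
    . X X X X . . . . .
    . X X X . . . . . .
    . X . . . . . . . .
    . . . . . . . . . .

Answer: [22,48,286]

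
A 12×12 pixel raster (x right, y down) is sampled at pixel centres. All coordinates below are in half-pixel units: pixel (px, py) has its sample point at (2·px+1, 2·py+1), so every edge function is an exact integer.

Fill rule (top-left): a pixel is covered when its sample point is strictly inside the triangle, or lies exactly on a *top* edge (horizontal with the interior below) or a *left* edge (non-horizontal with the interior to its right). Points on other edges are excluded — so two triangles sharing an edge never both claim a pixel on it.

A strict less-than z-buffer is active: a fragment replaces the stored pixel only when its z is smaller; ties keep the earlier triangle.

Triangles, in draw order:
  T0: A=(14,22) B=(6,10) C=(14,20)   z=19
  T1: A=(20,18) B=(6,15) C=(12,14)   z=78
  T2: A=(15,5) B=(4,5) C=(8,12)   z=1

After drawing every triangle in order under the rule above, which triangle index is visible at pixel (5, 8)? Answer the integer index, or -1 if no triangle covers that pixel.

T0:
  2·area = 16
  edge (14, 22)→(6, 10): d=(-8,-12) top-left  bias=+0
  edge (6, 10)→(14, 20): d=(8,10) right/bottom  bias=-1
  edge (14, 20)→(14, 22): d=(0,2) right/bottom  bias=-1
    (5,8)@(11, 17): e=[4,6,6] → X
    (6,8)@(13, 17): e=[28,-14,2] → .
    (5,9)@(11, 19): e=[-12,22,6] → .
    (6,9)@(13, 19): e=[12,2,2] → X
    (7,9)@(15, 19): e=[36,-18,-2] → .
    (6,10)@(13, 21): e=[-4,18,2] → .
  covered (2 px):
    . . . . . . . . . . . .
    . . . . . . . . . . . .
    . . . . . . . . . . . .
    . . . . . . . . . . . .
    . . . . . . . . . . . .
    . . . . . . . . . . . .
    . . . . . . . . . . . .
    . . . . . . . . . . . .
    . . . . . X . . . . . .
    . . . . . . X . . . . .
    . . . . . . . . . . . .
    . . . . . . . . . . . .
T1:
  2·area = 32
  edge (20, 18)→(6, 15): d=(-14,-3) top-left  bias=+0
  edge (6, 15)→(12, 14): d=(6,-1) top-left  bias=+0
  edge (12, 14)→(20, 18): d=(8,4) right/bottom  bias=-1
    (3,7)@(7, 15): e=[3,1,28] → X
    (4,7)@(9, 15): e=[9,3,20] → X
    (5,7)@(11, 15): e=[15,5,12] → X
    (6,7)@(13, 15): e=[21,7,4] → X
    (7,7)@(15, 15): e=[27,9,-4] → .
    (3,8)@(7, 17): e=[-25,13,44] → .
    (4,8)@(9, 17): e=[-19,15,36] → .
    (5,8)@(11, 17): e=[-13,17,28] → .
    (6,8)@(13, 17): e=[-7,19,20] → .
    (8,8)@(17, 17): e=[5,23,4] → X
    (9,8)@(19, 17): e=[11,25,-4] → .
    (8,9)@(17, 19): e=[-23,35,20] → .
  covered (5 px):
    . . . . . . . . . . . .
    . . . . . . . . . . . .
    . . . . . . . . . . . .
    . . . . . . . . . . . .
    . . . . . . . . . . . .
    . . . . . . . . . . . .
    . . . . . . . . . . . .
    . . . X X X X . . . . .
    . . . . . . . . X . . .
    . . . . . . . . . . . .
    . . . . . . . . . . . .
    . . . . . . . . . . . .
T2:
  2·area = 77  (B↔C swapped to make it positive)
  edge (15, 5)→(8, 12): d=(-7,7) right/bottom  bias=-1
  edge (8, 12)→(4, 5): d=(-4,-7) top-left  bias=+0
  edge (4, 5)→(15, 5): d=(11,0) top-left  bias=+0
    (9,0)@(19, 1): e=[0,121,-44] → .  [on edge]
    (8,1)@(17, 3): e=[0,99,-22] → .  [on edge]
    (0,2)@(1, 5): e=[98,-21,0] → .  [on edge]
    (1,2)@(3, 5): e=[84,-7,0] → .  [on edge]
    (2,2)@(5, 5): e=[70,7,0] → X  [on edge]
    (3,2)@(7, 5): e=[56,21,0] → X  [on edge]
    (4,2)@(9, 5): e=[42,35,0] → X  [on edge]
    (5,2)@(11, 5): e=[28,49,0] → X  [on edge]
    (6,2)@(13, 5): e=[14,63,0] → X  [on edge]
    (7,2)@(15, 5): e=[0,77,0] → .  [on edge]
    (8,2)@(17, 5): e=[-14,91,0] → .  [on edge]
    (9,2)@(19, 5): e=[-28,105,0] → .  [on edge]
    (10,2)@(21, 5): e=[-42,119,0] → .  [on edge]
    (11,2)@(23, 5): e=[-56,133,0] → .  [on edge]
    (6,3)@(13, 7): e=[0,55,22] → .  [on edge]
    (5,4)@(11, 9): e=[0,33,44] → .  [on edge]
    (4,5)@(9, 11): e=[0,11,66] → .  [on edge]
    (3,6)@(7, 13): e=[0,-11,88] → .  [on edge]
    (2,7)@(5, 15): e=[0,-33,110] → .  [on edge]
    (1,8)@(3, 17): e=[0,-55,132] → .  [on edge]
    (0,9)@(1, 19): e=[0,-77,154] → .  [on edge]
  covered (10 px):
    . . . . . . . . . . . .
    . . . . . . . . . . . .
    . . X X X X X . . . . .
    . . . X X X . . . . . .
    . . . X X . . . . . . .
    . . . . . . . . . . . .
    . . . . . . . . . . . .
    . . . . . . . . . . . .
    . . . . . . . . . . . .
    . . . . . . . . . . . .
    . . . . . . . . . . . .
    . . . . . . . . . . . .

Z-buffer (winner per pixel, '.' = empty):
  . . . . . . . . . . . .
  . . . . . . . . . . . .
  . . 2 2 2 2 2 . . . . .
  . . . 2 2 2 . . . . . .
  . . . 2 2 . . . . . . .
  . . . . . . . . . . . .
  . . . . . . . . . . . .
  . . . 1 1 1 1 . . . . .
  . . . . . 0 . . 1 . . .
  . . . . . . 0 . . . . .
  . . . . . . . . . . . .
  . . . . . . . . . . . .

Answer: 0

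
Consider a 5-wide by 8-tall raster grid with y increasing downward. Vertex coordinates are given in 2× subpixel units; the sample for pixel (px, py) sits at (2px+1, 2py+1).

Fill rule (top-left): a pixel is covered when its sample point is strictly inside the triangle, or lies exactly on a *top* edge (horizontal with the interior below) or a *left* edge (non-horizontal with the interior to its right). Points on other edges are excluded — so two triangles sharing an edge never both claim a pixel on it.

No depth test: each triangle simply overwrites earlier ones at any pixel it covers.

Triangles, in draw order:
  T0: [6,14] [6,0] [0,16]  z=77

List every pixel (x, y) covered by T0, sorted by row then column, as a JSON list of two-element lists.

T0:
  2·area = 84  (B↔C swapped to make it positive)
  edge (6, 14)→(0, 16): d=(-6,2) right/bottom  bias=-1
  edge (0, 16)→(6, 0): d=(6,-16) top-left  bias=+0
  edge (6, 0)→(6, 14): d=(0,14) right/bottom  bias=-1
    (2,1)@(5, 3): e=[68,2,14] → X
    (3,1)@(7, 3): e=[64,34,-14] → .
    (2,2)@(5, 5): e=[56,14,14] → X
    (3,2)@(7, 5): e=[52,46,-14] → .
    (2,3)@(5, 7): e=[44,26,14] → X
    (3,3)@(7, 7): e=[40,58,-14] → .
    (1,4)@(3, 9): e=[36,6,42] → X
    (3,4)@(7, 9): e=[28,70,-14] → .
    (1,5)@(3, 11): e=[24,18,42] → X
    (3,5)@(7, 11): e=[16,82,-14] → .
    (1,6)@(3, 13): e=[12,30,42] → X
    (3,6)@(7, 13): e=[4,94,-14] → .
    (4,6)@(9, 13): e=[0,126,-42] → .  [on edge]
    (1,7)@(3, 15): e=[0,42,42] → .  [on edge]
  covered (10 px):
    . . . . .
    . . X . .
    . . X . .
    . . X . .
    . X X . .
    . X X . .
    . X X . .
    X . . . .

Final: [[2,1],[2,2],[2,3],[1,4],[2,4],[1,5],[2,5],[1,6],[2,6],[0,7]]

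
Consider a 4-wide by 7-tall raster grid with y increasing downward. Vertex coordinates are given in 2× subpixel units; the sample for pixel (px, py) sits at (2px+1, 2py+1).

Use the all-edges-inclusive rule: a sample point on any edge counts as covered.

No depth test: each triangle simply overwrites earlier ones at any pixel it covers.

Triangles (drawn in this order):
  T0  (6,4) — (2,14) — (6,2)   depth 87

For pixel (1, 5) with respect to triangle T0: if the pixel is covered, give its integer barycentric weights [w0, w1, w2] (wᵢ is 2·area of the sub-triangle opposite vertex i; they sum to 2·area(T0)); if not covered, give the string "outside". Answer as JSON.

T0:
  2·area = 8
  edge (6, 4)→(2, 14): d=(-4,10) inclusive
  edge (2, 14)→(6, 2): d=(4,-12) inclusive
  edge (6, 2)→(6, 4): d=(0,2) inclusive
    (2,2)@(5, 5): e=[6,0,2] → #  [on edge]
    (3,2)@(7, 5): e=[-14,24,-2] → ·
    (2,3)@(5, 7): e=[-2,8,2] → ·
    (1,5)@(3, 11): e=[2,0,6] → #  [on edge]
    (2,5)@(5, 11): e=[-18,24,2] → ·
    (1,6)@(3, 13): e=[-6,8,6] → ·
  covered (2 px):
    · · · ·
    · · · ·
    · · # ·
    · · · ·
    · · · ·
    · # · ·
    · · · ·

Final: [0,6,2]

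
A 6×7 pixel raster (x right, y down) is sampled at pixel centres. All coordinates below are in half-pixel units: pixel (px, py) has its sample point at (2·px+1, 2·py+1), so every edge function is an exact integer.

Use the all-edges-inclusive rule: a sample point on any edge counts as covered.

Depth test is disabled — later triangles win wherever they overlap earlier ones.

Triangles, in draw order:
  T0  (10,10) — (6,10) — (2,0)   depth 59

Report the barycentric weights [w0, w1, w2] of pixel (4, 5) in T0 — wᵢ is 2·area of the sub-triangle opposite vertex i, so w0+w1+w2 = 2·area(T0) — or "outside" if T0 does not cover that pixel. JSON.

T0:
  2·area = 40
  edge (10, 10)→(6, 10): d=(-4,0) inclusive
  edge (6, 10)→(2, 0): d=(-4,-10) inclusive
  edge (2, 0)→(10, 10): d=(8,10) inclusive
    (2,2)@(5, 5): e=[20,10,10] → X
    (3,2)@(7, 5): e=[20,30,-10] → .
    (2,3)@(5, 7): e=[12,2,26] → X
    (3,3)@(7, 7): e=[12,22,6] → X
    (4,3)@(9, 7): e=[12,42,-14] → .
    (2,4)@(5, 9): e=[4,-6,42] → .
    (3,4)@(7, 9): e=[4,14,22] → X
    (4,4)@(9, 9): e=[4,34,2] → X
    (5,4)@(11, 9): e=[4,54,-18] → .
    (3,5)@(7, 11): e=[-4,6,38] → .
    (4,5)@(9, 11): e=[-4,26,18] → .
  covered (5 px):
    . . . . . .
    . . . . . .
    . . X . . .
    . . X X . .
    . . . X X .
    . . . . . .
    . . . . . .

Answer: "outside"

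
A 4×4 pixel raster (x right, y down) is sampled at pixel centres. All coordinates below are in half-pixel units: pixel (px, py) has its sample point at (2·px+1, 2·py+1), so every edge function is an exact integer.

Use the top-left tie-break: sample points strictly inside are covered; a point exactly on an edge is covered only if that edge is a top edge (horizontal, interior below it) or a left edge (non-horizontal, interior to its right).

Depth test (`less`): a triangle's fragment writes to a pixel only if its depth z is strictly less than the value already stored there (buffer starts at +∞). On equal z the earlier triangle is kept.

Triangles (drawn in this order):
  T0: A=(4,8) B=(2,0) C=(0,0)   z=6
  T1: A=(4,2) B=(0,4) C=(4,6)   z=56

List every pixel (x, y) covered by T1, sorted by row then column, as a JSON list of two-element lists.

T0:
  2·area = 16  (B↔C swapped to make it positive)
  edge (4, 8)→(0, 0): d=(-4,-8) top-left  bias=+0
  edge (0, 0)→(2, 0): d=(2,0) top-left  bias=+0
  edge (2, 0)→(4, 8): d=(2,8) right/bottom  bias=-1
    (0,0)@(1, 1): e=[4,2,10] → X
    (1,0)@(3, 1): e=[20,2,-6] → .
    (0,1)@(1, 3): e=[-4,6,14] → .
    (1,2)@(3, 5): e=[4,10,2] → X
    (2,2)@(5, 5): e=[20,10,-14] → .
    (1,3)@(3, 7): e=[-4,14,6] → .
  covered (2 px):
    X . . .
    . . . .
    . X . .
    . . . .
T1:
  2·area = 16  (B↔C swapped to make it positive)
  edge (4, 2)→(4, 6): d=(0,4) right/bottom  bias=-1
  edge (4, 6)→(0, 4): d=(-4,-2) top-left  bias=+0
  edge (0, 4)→(4, 2): d=(4,-2) top-left  bias=+0
    (1,1)@(3, 3): e=[4,10,2] → X
    (2,1)@(5, 3): e=[-4,14,6] → .
    (1,2)@(3, 5): e=[4,2,10] → X
    (2,2)@(5, 5): e=[-4,6,14] → .
    (1,3)@(3, 7): e=[4,-6,18] → .
  covered (2 px):
    . . . .
    . X . .
    . X . .
    . . . .

Final: [[1,1],[1,2]]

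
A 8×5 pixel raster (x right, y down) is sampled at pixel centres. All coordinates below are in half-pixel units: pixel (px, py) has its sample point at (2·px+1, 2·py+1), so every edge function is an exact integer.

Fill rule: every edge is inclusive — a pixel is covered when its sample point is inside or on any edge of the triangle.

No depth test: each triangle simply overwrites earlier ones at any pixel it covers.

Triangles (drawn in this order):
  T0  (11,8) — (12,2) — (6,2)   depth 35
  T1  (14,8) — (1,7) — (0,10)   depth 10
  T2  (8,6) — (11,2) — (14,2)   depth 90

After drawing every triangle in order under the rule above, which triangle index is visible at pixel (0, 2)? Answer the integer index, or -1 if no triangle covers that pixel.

T0:
  2·area = 36  (B↔C swapped to make it positive)
  edge (11, 8)→(6, 2): d=(-5,-6) inclusive
  edge (6, 2)→(12, 2): d=(6,0) inclusive
  edge (12, 2)→(11, 8): d=(-1,6) inclusive
    (3,1)@(7, 3): e=[1,6,29] → X
    (4,1)@(9, 3): e=[13,6,17] → X
    (5,1)@(11, 3): e=[25,6,5] → X
    (6,1)@(13, 3): e=[37,6,-7] → .
    (3,2)@(7, 5): e=[-9,18,27] → .
    (4,2)@(9, 5): e=[3,18,15] → X
    (6,2)@(13, 5): e=[27,18,-9] → .
    (4,3)@(9, 7): e=[-7,30,13] → .
    (5,3)@(11, 7): e=[5,30,1] → X
    (6,3)@(13, 7): e=[17,30,-11] → .
    (5,4)@(11, 9): e=[-5,42,-1] → .
  covered (6 px):
    . . . . . . . .
    . . . X X X . .
    . . . . X X . .
    . . . . . X . .
    . . . . . . . .
T1:
  2·area = 40  (B↔C swapped to make it positive)
  edge (14, 8)→(0, 10): d=(-14,2) inclusive
  edge (0, 10)→(1, 7): d=(1,-3) inclusive
  edge (1, 7)→(14, 8): d=(13,1) inclusive
    (1,0)@(3, 1): e=[120,0,-80] → .  [on edge]
    (0,3)@(1, 7): e=[40,0,0] → X  [on edge]
    (1,3)@(3, 7): e=[36,6,-2] → .
    (0,4)@(1, 9): e=[12,2,26] → X
    (1,4)@(3, 9): e=[8,8,24] → X
    (2,4)@(5, 9): e=[4,14,22] → X
    (3,4)@(7, 9): e=[0,20,20] → X  [on edge]
    (4,4)@(9, 9): e=[-4,26,18] → .
  covered (5 px):
    . . . . . . . .
    . . . . . . . .
    . . . . . . . .
    X . . . . . . .
    X X X X . . . .
T2:
  2·area = 12
  edge (8, 6)→(11, 2): d=(3,-4) inclusive
  edge (11, 2)→(14, 2): d=(3,0) inclusive
  edge (14, 2)→(8, 6): d=(-6,4) inclusive
    (5,1)@(11, 3): e=[3,3,6] → X
    (6,1)@(13, 3): e=[11,3,-2] → .
    (4,2)@(9, 5): e=[1,9,2] → X
    (5,2)@(11, 5): e=[9,9,-6] → .
    (4,3)@(9, 7): e=[7,15,-10] → .
  covered (2 px):
    . . . . . . . .
    . . . . . X . .
    . . . . X . . .
    . . . . . . . .
    . . . . . . . .

Z-buffer (winner per pixel, '.' = empty):
  . . . . . . . .
  . . . 0 0 2 . .
  . . . . 2 0 . .
  1 . . . . 0 . .
  1 1 1 1 . . . .

Result: -1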